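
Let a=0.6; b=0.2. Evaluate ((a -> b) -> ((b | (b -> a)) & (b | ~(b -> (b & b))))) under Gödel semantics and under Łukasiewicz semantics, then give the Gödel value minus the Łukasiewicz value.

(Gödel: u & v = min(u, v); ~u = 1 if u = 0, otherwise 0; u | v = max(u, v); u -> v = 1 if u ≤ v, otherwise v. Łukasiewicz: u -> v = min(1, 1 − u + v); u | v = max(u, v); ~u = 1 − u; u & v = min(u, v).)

Gödel evaluation:
  (a -> b): 0.6 > 0.2, so result = 0.2
  (b -> a): 0.2 ≤ 0.6, so result = 1
  (b | (b -> a)) = max(0.2, 1) = 1
  (b & b) = min(0.2, 0.2) = 0.2
  (b -> (b & b)): 0.2 ≤ 0.2, so result = 1
  ~(b -> (b & b)): Gödel ¬ of 1 = 0 (operand ≠ 0)
  (b | ~(b -> (b & b))) = max(0.2, 0) = 0.2
  ((b | (b -> a)) & (b | ~(b -> (b & b)))) = min(1, 0.2) = 0.2
  ((a -> b) -> ((b | (b -> a)) & (b | ~(b -> (b & b))))): 0.2 ≤ 0.2, so result = 1
  Gödel value = 1
Łukasiewicz evaluation:
  (a -> b): min(1, 1 − 0.6 + 0.2) = 0.6
  (b -> a): min(1, 1 − 0.2 + 0.6) = 1
  (b | (b -> a)) = max(0.2, 1) = 1
  (b & b) = min(0.2, 0.2) = 0.2
  (b -> (b & b)): min(1, 1 − 0.2 + 0.2) = 1
  ~(b -> (b & b)): Łukasiewicz ¬ gives 1 − 1 = 0
  (b | ~(b -> (b & b))) = max(0.2, 0) = 0.2
  ((b | (b -> a)) & (b | ~(b -> (b & b)))) = min(1, 0.2) = 0.2
  ((a -> b) -> ((b | (b -> a)) & (b | ~(b -> (b & b))))): min(1, 1 − 0.6 + 0.2) = 0.6
  Łukasiewicz value = 0.6
Difference: 1 − 0.6 = 0.40

0.40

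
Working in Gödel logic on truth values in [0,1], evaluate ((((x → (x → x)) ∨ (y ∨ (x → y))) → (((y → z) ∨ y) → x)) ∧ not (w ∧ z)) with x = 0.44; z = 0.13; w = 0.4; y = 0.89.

(x → x): 0.44 ≤ 0.44, so result = 1
(x → (x → x)): 0.44 ≤ 1, so result = 1
(x → y): 0.44 ≤ 0.89, so result = 1
(y ∨ (x → y)) = max(0.89, 1) = 1
((x → (x → x)) ∨ (y ∨ (x → y))) = max(1, 1) = 1
(y → z): 0.89 > 0.13, so result = 0.13
((y → z) ∨ y) = max(0.13, 0.89) = 0.89
(((y → z) ∨ y) → x): 0.89 > 0.44, so result = 0.44
(((x → (x → x)) ∨ (y ∨ (x → y))) → (((y → z) ∨ y) → x)): 1 > 0.44, so result = 0.44
(w ∧ z) = min(0.4, 0.13) = 0.13
not (w ∧ z): Gödel ¬ of 0.13 = 0 (operand ≠ 0)
((((x → (x → x)) ∨ (y ∨ (x → y))) → (((y → z) ∨ y) → x)) ∧ not (w ∧ z)) = min(0.44, 0) = 0

0.00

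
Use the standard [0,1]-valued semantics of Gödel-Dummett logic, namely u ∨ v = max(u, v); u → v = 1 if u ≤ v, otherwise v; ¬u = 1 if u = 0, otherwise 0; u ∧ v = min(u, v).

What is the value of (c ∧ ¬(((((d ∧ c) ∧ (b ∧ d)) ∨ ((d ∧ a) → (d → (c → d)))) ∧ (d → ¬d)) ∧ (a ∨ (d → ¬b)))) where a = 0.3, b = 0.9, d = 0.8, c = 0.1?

0.10

(d ∧ c) = min(0.8, 0.1) = 0.1
(b ∧ d) = min(0.9, 0.8) = 0.8
((d ∧ c) ∧ (b ∧ d)) = min(0.1, 0.8) = 0.1
(d ∧ a) = min(0.8, 0.3) = 0.3
(c → d): 0.1 ≤ 0.8, so result = 1
(d → (c → d)): 0.8 ≤ 1, so result = 1
((d ∧ a) → (d → (c → d))): 0.3 ≤ 1, so result = 1
(((d ∧ c) ∧ (b ∧ d)) ∨ ((d ∧ a) → (d → (c → d)))) = max(0.1, 1) = 1
¬d: Gödel ¬ of 0.8 = 0 (operand ≠ 0)
(d → ¬d): 0.8 > 0, so result = 0
((((d ∧ c) ∧ (b ∧ d)) ∨ ((d ∧ a) → (d → (c → d)))) ∧ (d → ¬d)) = min(1, 0) = 0
¬b: Gödel ¬ of 0.9 = 0 (operand ≠ 0)
(d → ¬b): 0.8 > 0, so result = 0
(a ∨ (d → ¬b)) = max(0.3, 0) = 0.3
(((((d ∧ c) ∧ (b ∧ d)) ∨ ((d ∧ a) → (d → (c → d)))) ∧ (d → ¬d)) ∧ (a ∨ (d → ¬b))) = min(0, 0.3) = 0
¬(((((d ∧ c) ∧ (b ∧ d)) ∨ ((d ∧ a) → (d → (c → d)))) ∧ (d → ¬d)) ∧ (a ∨ (d → ¬b))): Gödel ¬ of 0 = 1 (operand is 0)
(c ∧ ¬(((((d ∧ c) ∧ (b ∧ d)) ∨ ((d ∧ a) → (d → (c → d)))) ∧ (d → ¬d)) ∧ (a ∨ (d → ¬b)))) = min(0.1, 1) = 0.1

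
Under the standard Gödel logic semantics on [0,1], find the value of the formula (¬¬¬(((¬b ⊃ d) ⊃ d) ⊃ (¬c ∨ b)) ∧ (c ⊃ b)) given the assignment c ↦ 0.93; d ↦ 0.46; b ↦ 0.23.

0.00

¬b: Gödel ¬ of 0.23 = 0 (operand ≠ 0)
(¬b ⊃ d): 0 ≤ 0.46, so result = 1
((¬b ⊃ d) ⊃ d): 1 > 0.46, so result = 0.46
¬c: Gödel ¬ of 0.93 = 0 (operand ≠ 0)
(¬c ∨ b) = max(0, 0.23) = 0.23
(((¬b ⊃ d) ⊃ d) ⊃ (¬c ∨ b)): 0.46 > 0.23, so result = 0.23
¬(((¬b ⊃ d) ⊃ d) ⊃ (¬c ∨ b)): Gödel ¬ of 0.23 = 0 (operand ≠ 0)
¬¬(((¬b ⊃ d) ⊃ d) ⊃ (¬c ∨ b)): Gödel ¬ of 0 = 1 (operand is 0)
¬¬¬(((¬b ⊃ d) ⊃ d) ⊃ (¬c ∨ b)): Gödel ¬ of 1 = 0 (operand ≠ 0)
(c ⊃ b): 0.93 > 0.23, so result = 0.23
(¬¬¬(((¬b ⊃ d) ⊃ d) ⊃ (¬c ∨ b)) ∧ (c ⊃ b)) = min(0, 0.23) = 0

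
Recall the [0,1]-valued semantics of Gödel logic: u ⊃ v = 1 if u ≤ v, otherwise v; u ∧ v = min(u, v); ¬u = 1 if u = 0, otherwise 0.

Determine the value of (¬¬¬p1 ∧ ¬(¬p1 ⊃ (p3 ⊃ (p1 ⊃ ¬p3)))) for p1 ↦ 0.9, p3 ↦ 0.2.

0.00

¬p1: Gödel ¬ of 0.9 = 0 (operand ≠ 0)
¬¬p1: Gödel ¬ of 0 = 1 (operand is 0)
¬¬¬p1: Gödel ¬ of 1 = 0 (operand ≠ 0)
¬p1: Gödel ¬ of 0.9 = 0 (operand ≠ 0)
¬p3: Gödel ¬ of 0.2 = 0 (operand ≠ 0)
(p1 ⊃ ¬p3): 0.9 > 0, so result = 0
(p3 ⊃ (p1 ⊃ ¬p3)): 0.2 > 0, so result = 0
(¬p1 ⊃ (p3 ⊃ (p1 ⊃ ¬p3))): 0 ≤ 0, so result = 1
¬(¬p1 ⊃ (p3 ⊃ (p1 ⊃ ¬p3))): Gödel ¬ of 1 = 0 (operand ≠ 0)
(¬¬¬p1 ∧ ¬(¬p1 ⊃ (p3 ⊃ (p1 ⊃ ¬p3)))) = min(0, 0) = 0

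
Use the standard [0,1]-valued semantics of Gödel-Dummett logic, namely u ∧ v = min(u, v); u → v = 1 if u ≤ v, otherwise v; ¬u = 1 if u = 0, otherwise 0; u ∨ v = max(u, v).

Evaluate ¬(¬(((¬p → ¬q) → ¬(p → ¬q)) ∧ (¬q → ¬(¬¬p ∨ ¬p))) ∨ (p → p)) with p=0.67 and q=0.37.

0.00

¬p: Gödel ¬ of 0.67 = 0 (operand ≠ 0)
¬q: Gödel ¬ of 0.37 = 0 (operand ≠ 0)
(¬p → ¬q): 0 ≤ 0, so result = 1
¬q: Gödel ¬ of 0.37 = 0 (operand ≠ 0)
(p → ¬q): 0.67 > 0, so result = 0
¬(p → ¬q): Gödel ¬ of 0 = 1 (operand is 0)
((¬p → ¬q) → ¬(p → ¬q)): 1 ≤ 1, so result = 1
¬q: Gödel ¬ of 0.37 = 0 (operand ≠ 0)
¬p: Gödel ¬ of 0.67 = 0 (operand ≠ 0)
¬¬p: Gödel ¬ of 0 = 1 (operand is 0)
¬p: Gödel ¬ of 0.67 = 0 (operand ≠ 0)
(¬¬p ∨ ¬p) = max(1, 0) = 1
¬(¬¬p ∨ ¬p): Gödel ¬ of 1 = 0 (operand ≠ 0)
(¬q → ¬(¬¬p ∨ ¬p)): 0 ≤ 0, so result = 1
(((¬p → ¬q) → ¬(p → ¬q)) ∧ (¬q → ¬(¬¬p ∨ ¬p))) = min(1, 1) = 1
¬(((¬p → ¬q) → ¬(p → ¬q)) ∧ (¬q → ¬(¬¬p ∨ ¬p))): Gödel ¬ of 1 = 0 (operand ≠ 0)
(p → p): 0.67 ≤ 0.67, so result = 1
(¬(((¬p → ¬q) → ¬(p → ¬q)) ∧ (¬q → ¬(¬¬p ∨ ¬p))) ∨ (p → p)) = max(0, 1) = 1
¬(¬(((¬p → ¬q) → ¬(p → ¬q)) ∧ (¬q → ¬(¬¬p ∨ ¬p))) ∨ (p → p)): Gödel ¬ of 1 = 0 (operand ≠ 0)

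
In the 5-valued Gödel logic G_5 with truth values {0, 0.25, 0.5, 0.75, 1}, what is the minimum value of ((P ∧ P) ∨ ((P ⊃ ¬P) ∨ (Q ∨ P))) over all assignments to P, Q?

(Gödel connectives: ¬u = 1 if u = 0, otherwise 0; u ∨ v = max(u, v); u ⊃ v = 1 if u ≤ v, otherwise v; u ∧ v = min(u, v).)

0.25

The minimum is attained at P = 0.25, Q = 0:
  (P ∧ P) = min(0.25, 0.25) = 0.25
  ¬P: Gödel ¬ of 0.25 = 0 (operand ≠ 0)
  (P ⊃ ¬P): 0.25 > 0, so result = 0
  (Q ∨ P) = max(0, 0.25) = 0.25
  ((P ⊃ ¬P) ∨ (Q ∨ P)) = max(0, 0.25) = 0.25
  ((P ∧ P) ∨ ((P ⊃ ¬P) ∨ (Q ∨ P))) = max(0.25, 0.25) = 0.25
Checking all 25 assignments confirms none give a value below 0.25.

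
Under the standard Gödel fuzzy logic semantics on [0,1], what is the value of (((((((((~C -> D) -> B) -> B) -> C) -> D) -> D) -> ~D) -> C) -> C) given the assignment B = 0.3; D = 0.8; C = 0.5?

~C: Gödel ¬ of 0.5 = 0 (operand ≠ 0)
(~C -> D): 0 ≤ 0.8, so result = 1
((~C -> D) -> B): 1 > 0.3, so result = 0.3
(((~C -> D) -> B) -> B): 0.3 ≤ 0.3, so result = 1
((((~C -> D) -> B) -> B) -> C): 1 > 0.5, so result = 0.5
(((((~C -> D) -> B) -> B) -> C) -> D): 0.5 ≤ 0.8, so result = 1
((((((~C -> D) -> B) -> B) -> C) -> D) -> D): 1 > 0.8, so result = 0.8
~D: Gödel ¬ of 0.8 = 0 (operand ≠ 0)
(((((((~C -> D) -> B) -> B) -> C) -> D) -> D) -> ~D): 0.8 > 0, so result = 0
((((((((~C -> D) -> B) -> B) -> C) -> D) -> D) -> ~D) -> C): 0 ≤ 0.5, so result = 1
(((((((((~C -> D) -> B) -> B) -> C) -> D) -> D) -> ~D) -> C) -> C): 1 > 0.5, so result = 0.5

0.50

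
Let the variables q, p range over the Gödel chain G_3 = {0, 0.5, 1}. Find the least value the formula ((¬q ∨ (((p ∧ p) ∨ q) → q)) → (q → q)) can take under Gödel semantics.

Every assignment gives 1. For instance at q = 0, p = 0:
  ¬q: Gödel ¬ of 0 = 1 (operand is 0)
  (p ∧ p) = min(0, 0) = 0
  ((p ∧ p) ∨ q) = max(0, 0) = 0
  (((p ∧ p) ∨ q) → q): 0 ≤ 0, so result = 1
  (¬q ∨ (((p ∧ p) ∨ q) → q)) = max(1, 1) = 1
  (q → q): 0 ≤ 0, so result = 1
  ((¬q ∨ (((p ∧ p) ∨ q) → q)) → (q → q)): 1 ≤ 1, so result = 1
All 9 assignments give value 1 — the formula is a G_3-tautology.

1.00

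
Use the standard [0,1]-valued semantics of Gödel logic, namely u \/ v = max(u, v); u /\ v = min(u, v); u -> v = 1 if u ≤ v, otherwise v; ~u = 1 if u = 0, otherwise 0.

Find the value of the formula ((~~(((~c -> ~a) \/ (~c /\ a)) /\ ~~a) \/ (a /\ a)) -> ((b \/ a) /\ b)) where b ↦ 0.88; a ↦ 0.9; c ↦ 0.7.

0.88

~c: Gödel ¬ of 0.7 = 0 (operand ≠ 0)
~a: Gödel ¬ of 0.9 = 0 (operand ≠ 0)
(~c -> ~a): 0 ≤ 0, so result = 1
~c: Gödel ¬ of 0.7 = 0 (operand ≠ 0)
(~c /\ a) = min(0, 0.9) = 0
((~c -> ~a) \/ (~c /\ a)) = max(1, 0) = 1
~a: Gödel ¬ of 0.9 = 0 (operand ≠ 0)
~~a: Gödel ¬ of 0 = 1 (operand is 0)
(((~c -> ~a) \/ (~c /\ a)) /\ ~~a) = min(1, 1) = 1
~(((~c -> ~a) \/ (~c /\ a)) /\ ~~a): Gödel ¬ of 1 = 0 (operand ≠ 0)
~~(((~c -> ~a) \/ (~c /\ a)) /\ ~~a): Gödel ¬ of 0 = 1 (operand is 0)
(a /\ a) = min(0.9, 0.9) = 0.9
(~~(((~c -> ~a) \/ (~c /\ a)) /\ ~~a) \/ (a /\ a)) = max(1, 0.9) = 1
(b \/ a) = max(0.88, 0.9) = 0.9
((b \/ a) /\ b) = min(0.9, 0.88) = 0.88
((~~(((~c -> ~a) \/ (~c /\ a)) /\ ~~a) \/ (a /\ a)) -> ((b \/ a) /\ b)): 1 > 0.88, so result = 0.88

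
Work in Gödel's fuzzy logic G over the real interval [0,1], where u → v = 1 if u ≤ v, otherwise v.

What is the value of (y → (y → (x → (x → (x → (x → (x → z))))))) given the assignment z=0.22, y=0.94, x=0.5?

0.22

(x → z): 0.5 > 0.22, so result = 0.22
(x → (x → z)): 0.5 > 0.22, so result = 0.22
(x → (x → (x → z))): 0.5 > 0.22, so result = 0.22
(x → (x → (x → (x → z)))): 0.5 > 0.22, so result = 0.22
(x → (x → (x → (x → (x → z))))): 0.5 > 0.22, so result = 0.22
(y → (x → (x → (x → (x → (x → z)))))): 0.94 > 0.22, so result = 0.22
(y → (y → (x → (x → (x → (x → (x → z))))))): 0.94 > 0.22, so result = 0.22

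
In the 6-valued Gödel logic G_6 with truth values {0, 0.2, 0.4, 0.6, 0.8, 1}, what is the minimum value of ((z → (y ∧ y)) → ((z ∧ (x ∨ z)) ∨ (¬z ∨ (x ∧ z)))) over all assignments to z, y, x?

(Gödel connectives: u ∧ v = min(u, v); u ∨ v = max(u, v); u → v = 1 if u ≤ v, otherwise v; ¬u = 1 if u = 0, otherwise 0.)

The minimum is attained at z = 0.2, y = 0.2, x = 0:
  (y ∧ y) = min(0.2, 0.2) = 0.2
  (z → (y ∧ y)): 0.2 ≤ 0.2, so result = 1
  (x ∨ z) = max(0, 0.2) = 0.2
  (z ∧ (x ∨ z)) = min(0.2, 0.2) = 0.2
  ¬z: Gödel ¬ of 0.2 = 0 (operand ≠ 0)
  (x ∧ z) = min(0, 0.2) = 0
  (¬z ∨ (x ∧ z)) = max(0, 0) = 0
  ((z ∧ (x ∨ z)) ∨ (¬z ∨ (x ∧ z))) = max(0.2, 0) = 0.2
  ((z → (y ∧ y)) → ((z ∧ (x ∨ z)) ∨ (¬z ∨ (x ∧ z)))): 1 > 0.2, so result = 0.2
Checking all 216 assignments confirms none give a value below 0.20.

0.20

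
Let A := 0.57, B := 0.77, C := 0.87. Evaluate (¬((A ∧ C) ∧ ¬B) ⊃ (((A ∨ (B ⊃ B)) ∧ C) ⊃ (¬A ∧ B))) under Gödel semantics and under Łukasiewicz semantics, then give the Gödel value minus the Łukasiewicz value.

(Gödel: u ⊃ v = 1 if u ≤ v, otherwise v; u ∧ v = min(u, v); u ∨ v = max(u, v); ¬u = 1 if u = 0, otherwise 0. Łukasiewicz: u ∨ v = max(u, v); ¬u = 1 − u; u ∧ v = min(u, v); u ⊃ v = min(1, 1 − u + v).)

-0.79

Gödel evaluation:
  (A ∧ C) = min(0.57, 0.87) = 0.57
  ¬B: Gödel ¬ of 0.77 = 0 (operand ≠ 0)
  ((A ∧ C) ∧ ¬B) = min(0.57, 0) = 0
  ¬((A ∧ C) ∧ ¬B): Gödel ¬ of 0 = 1 (operand is 0)
  (B ⊃ B): 0.77 ≤ 0.77, so result = 1
  (A ∨ (B ⊃ B)) = max(0.57, 1) = 1
  ((A ∨ (B ⊃ B)) ∧ C) = min(1, 0.87) = 0.87
  ¬A: Gödel ¬ of 0.57 = 0 (operand ≠ 0)
  (¬A ∧ B) = min(0, 0.77) = 0
  (((A ∨ (B ⊃ B)) ∧ C) ⊃ (¬A ∧ B)): 0.87 > 0, so result = 0
  (¬((A ∧ C) ∧ ¬B) ⊃ (((A ∨ (B ⊃ B)) ∧ C) ⊃ (¬A ∧ B))): 1 > 0, so result = 0
  Gödel value = 0
Łukasiewicz evaluation:
  (A ∧ C) = min(0.57, 0.87) = 0.57
  ¬B: Łukasiewicz ¬ gives 1 − 0.77 = 0.23
  ((A ∧ C) ∧ ¬B) = min(0.57, 0.23) = 0.23
  ¬((A ∧ C) ∧ ¬B): Łukasiewicz ¬ gives 1 − 0.23 = 0.77
  (B ⊃ B): min(1, 1 − 0.77 + 0.77) = 1
  (A ∨ (B ⊃ B)) = max(0.57, 1) = 1
  ((A ∨ (B ⊃ B)) ∧ C) = min(1, 0.87) = 0.87
  ¬A: Łukasiewicz ¬ gives 1 − 0.57 = 0.43
  (¬A ∧ B) = min(0.43, 0.77) = 0.43
  (((A ∨ (B ⊃ B)) ∧ C) ⊃ (¬A ∧ B)): min(1, 1 − 0.87 + 0.43) = 0.56
  (¬((A ∧ C) ∧ ¬B) ⊃ (((A ∨ (B ⊃ B)) ∧ C) ⊃ (¬A ∧ B))): min(1, 1 − 0.77 + 0.56) = 0.79
  Łukasiewicz value = 0.79
Difference: 0 − 0.79 = -0.79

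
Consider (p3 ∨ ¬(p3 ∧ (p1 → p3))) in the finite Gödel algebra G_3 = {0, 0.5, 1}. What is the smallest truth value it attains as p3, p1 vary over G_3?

0.50

The minimum is attained at p3 = 0.5, p1 = 0:
  (p1 → p3): 0 ≤ 0.5, so result = 1
  (p3 ∧ (p1 → p3)) = min(0.5, 1) = 0.5
  ¬(p3 ∧ (p1 → p3)): Gödel ¬ of 0.5 = 0 (operand ≠ 0)
  (p3 ∨ ¬(p3 ∧ (p1 → p3))) = max(0.5, 0) = 0.5
Checking all 9 assignments confirms none give a value below 0.50.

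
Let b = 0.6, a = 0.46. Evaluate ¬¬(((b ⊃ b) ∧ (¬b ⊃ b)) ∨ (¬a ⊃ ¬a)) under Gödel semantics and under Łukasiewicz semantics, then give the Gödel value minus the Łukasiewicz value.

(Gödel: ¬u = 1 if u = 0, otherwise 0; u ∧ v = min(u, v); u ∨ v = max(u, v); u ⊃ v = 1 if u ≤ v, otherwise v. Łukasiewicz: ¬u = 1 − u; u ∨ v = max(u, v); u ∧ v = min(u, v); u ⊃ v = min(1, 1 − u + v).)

0.00

Gödel evaluation:
  (b ⊃ b): 0.6 ≤ 0.6, so result = 1
  ¬b: Gödel ¬ of 0.6 = 0 (operand ≠ 0)
  (¬b ⊃ b): 0 ≤ 0.6, so result = 1
  ((b ⊃ b) ∧ (¬b ⊃ b)) = min(1, 1) = 1
  ¬a: Gödel ¬ of 0.46 = 0 (operand ≠ 0)
  ¬a: Gödel ¬ of 0.46 = 0 (operand ≠ 0)
  (¬a ⊃ ¬a): 0 ≤ 0, so result = 1
  (((b ⊃ b) ∧ (¬b ⊃ b)) ∨ (¬a ⊃ ¬a)) = max(1, 1) = 1
  ¬(((b ⊃ b) ∧ (¬b ⊃ b)) ∨ (¬a ⊃ ¬a)): Gödel ¬ of 1 = 0 (operand ≠ 0)
  ¬¬(((b ⊃ b) ∧ (¬b ⊃ b)) ∨ (¬a ⊃ ¬a)): Gödel ¬ of 0 = 1 (operand is 0)
  Gödel value = 1
Łukasiewicz evaluation:
  (b ⊃ b): min(1, 1 − 0.6 + 0.6) = 1
  ¬b: Łukasiewicz ¬ gives 1 − 0.6 = 0.4
  (¬b ⊃ b): min(1, 1 − 0.4 + 0.6) = 1
  ((b ⊃ b) ∧ (¬b ⊃ b)) = min(1, 1) = 1
  ¬a: Łukasiewicz ¬ gives 1 − 0.46 = 0.54
  ¬a: Łukasiewicz ¬ gives 1 − 0.46 = 0.54
  (¬a ⊃ ¬a): min(1, 1 − 0.54 + 0.54) = 1
  (((b ⊃ b) ∧ (¬b ⊃ b)) ∨ (¬a ⊃ ¬a)) = max(1, 1) = 1
  ¬(((b ⊃ b) ∧ (¬b ⊃ b)) ∨ (¬a ⊃ ¬a)): Łukasiewicz ¬ gives 1 − 1 = 0
  ¬¬(((b ⊃ b) ∧ (¬b ⊃ b)) ∨ (¬a ⊃ ¬a)): Łukasiewicz ¬ gives 1 − 0 = 1
  Łukasiewicz value = 1
Difference: 1 − 1 = 0.00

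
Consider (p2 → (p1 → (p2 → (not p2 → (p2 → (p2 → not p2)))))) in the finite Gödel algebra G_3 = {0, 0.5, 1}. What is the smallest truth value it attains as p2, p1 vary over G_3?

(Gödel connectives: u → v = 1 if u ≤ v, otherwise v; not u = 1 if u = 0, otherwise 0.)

Every assignment gives 1. For instance at p2 = 0, p1 = 0:
  not p2: Gödel ¬ of 0 = 1 (operand is 0)
  not p2: Gödel ¬ of 0 = 1 (operand is 0)
  (p2 → not p2): 0 ≤ 1, so result = 1
  (p2 → (p2 → not p2)): 0 ≤ 1, so result = 1
  (not p2 → (p2 → (p2 → not p2))): 1 ≤ 1, so result = 1
  (p2 → (not p2 → (p2 → (p2 → not p2)))): 0 ≤ 1, so result = 1
  (p1 → (p2 → (not p2 → (p2 → (p2 → not p2))))): 0 ≤ 1, so result = 1
  (p2 → (p1 → (p2 → (not p2 → (p2 → (p2 → not p2)))))): 0 ≤ 1, so result = 1
All 9 assignments give value 1 — the formula is a G_3-tautology.

1.00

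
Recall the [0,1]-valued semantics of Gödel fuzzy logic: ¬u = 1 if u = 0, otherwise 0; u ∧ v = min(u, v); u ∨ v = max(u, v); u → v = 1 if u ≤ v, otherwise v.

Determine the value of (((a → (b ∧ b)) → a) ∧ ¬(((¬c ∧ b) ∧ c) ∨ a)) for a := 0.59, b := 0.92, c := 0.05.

(b ∧ b) = min(0.92, 0.92) = 0.92
(a → (b ∧ b)): 0.59 ≤ 0.92, so result = 1
((a → (b ∧ b)) → a): 1 > 0.59, so result = 0.59
¬c: Gödel ¬ of 0.05 = 0 (operand ≠ 0)
(¬c ∧ b) = min(0, 0.92) = 0
((¬c ∧ b) ∧ c) = min(0, 0.05) = 0
(((¬c ∧ b) ∧ c) ∨ a) = max(0, 0.59) = 0.59
¬(((¬c ∧ b) ∧ c) ∨ a): Gödel ¬ of 0.59 = 0 (operand ≠ 0)
(((a → (b ∧ b)) → a) ∧ ¬(((¬c ∧ b) ∧ c) ∨ a)) = min(0.59, 0) = 0

0.00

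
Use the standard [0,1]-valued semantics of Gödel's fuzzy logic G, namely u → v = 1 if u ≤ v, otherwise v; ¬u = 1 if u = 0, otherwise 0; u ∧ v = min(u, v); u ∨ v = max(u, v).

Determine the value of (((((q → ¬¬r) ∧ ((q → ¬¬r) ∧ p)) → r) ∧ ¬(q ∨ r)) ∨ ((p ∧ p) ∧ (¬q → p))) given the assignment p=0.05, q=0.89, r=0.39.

¬r: Gödel ¬ of 0.39 = 0 (operand ≠ 0)
¬¬r: Gödel ¬ of 0 = 1 (operand is 0)
(q → ¬¬r): 0.89 ≤ 1, so result = 1
¬r: Gödel ¬ of 0.39 = 0 (operand ≠ 0)
¬¬r: Gödel ¬ of 0 = 1 (operand is 0)
(q → ¬¬r): 0.89 ≤ 1, so result = 1
((q → ¬¬r) ∧ p) = min(1, 0.05) = 0.05
((q → ¬¬r) ∧ ((q → ¬¬r) ∧ p)) = min(1, 0.05) = 0.05
(((q → ¬¬r) ∧ ((q → ¬¬r) ∧ p)) → r): 0.05 ≤ 0.39, so result = 1
(q ∨ r) = max(0.89, 0.39) = 0.89
¬(q ∨ r): Gödel ¬ of 0.89 = 0 (operand ≠ 0)
((((q → ¬¬r) ∧ ((q → ¬¬r) ∧ p)) → r) ∧ ¬(q ∨ r)) = min(1, 0) = 0
(p ∧ p) = min(0.05, 0.05) = 0.05
¬q: Gödel ¬ of 0.89 = 0 (operand ≠ 0)
(¬q → p): 0 ≤ 0.05, so result = 1
((p ∧ p) ∧ (¬q → p)) = min(0.05, 1) = 0.05
(((((q → ¬¬r) ∧ ((q → ¬¬r) ∧ p)) → r) ∧ ¬(q ∨ r)) ∨ ((p ∧ p) ∧ (¬q → p))) = max(0, 0.05) = 0.05

0.05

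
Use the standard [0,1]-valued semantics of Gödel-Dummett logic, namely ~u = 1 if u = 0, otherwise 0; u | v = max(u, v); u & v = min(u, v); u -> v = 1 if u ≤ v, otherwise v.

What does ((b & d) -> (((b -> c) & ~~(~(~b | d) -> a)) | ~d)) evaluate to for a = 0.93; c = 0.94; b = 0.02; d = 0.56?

(b & d) = min(0.02, 0.56) = 0.02
(b -> c): 0.02 ≤ 0.94, so result = 1
~b: Gödel ¬ of 0.02 = 0 (operand ≠ 0)
(~b | d) = max(0, 0.56) = 0.56
~(~b | d): Gödel ¬ of 0.56 = 0 (operand ≠ 0)
(~(~b | d) -> a): 0 ≤ 0.93, so result = 1
~(~(~b | d) -> a): Gödel ¬ of 1 = 0 (operand ≠ 0)
~~(~(~b | d) -> a): Gödel ¬ of 0 = 1 (operand is 0)
((b -> c) & ~~(~(~b | d) -> a)) = min(1, 1) = 1
~d: Gödel ¬ of 0.56 = 0 (operand ≠ 0)
(((b -> c) & ~~(~(~b | d) -> a)) | ~d) = max(1, 0) = 1
((b & d) -> (((b -> c) & ~~(~(~b | d) -> a)) | ~d)): 0.02 ≤ 1, so result = 1

1.00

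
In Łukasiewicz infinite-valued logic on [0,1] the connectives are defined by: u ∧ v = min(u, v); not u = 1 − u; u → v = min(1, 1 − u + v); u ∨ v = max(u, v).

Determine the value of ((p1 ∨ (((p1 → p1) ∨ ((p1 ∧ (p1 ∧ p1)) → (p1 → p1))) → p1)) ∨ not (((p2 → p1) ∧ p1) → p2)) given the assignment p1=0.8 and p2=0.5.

(p1 → p1): min(1, 1 − 0.8 + 0.8) = 1
(p1 ∧ p1) = min(0.8, 0.8) = 0.8
(p1 ∧ (p1 ∧ p1)) = min(0.8, 0.8) = 0.8
(p1 → p1): min(1, 1 − 0.8 + 0.8) = 1
((p1 ∧ (p1 ∧ p1)) → (p1 → p1)): min(1, 1 − 0.8 + 1) = 1
((p1 → p1) ∨ ((p1 ∧ (p1 ∧ p1)) → (p1 → p1))) = max(1, 1) = 1
(((p1 → p1) ∨ ((p1 ∧ (p1 ∧ p1)) → (p1 → p1))) → p1): min(1, 1 − 1 + 0.8) = 0.8
(p1 ∨ (((p1 → p1) ∨ ((p1 ∧ (p1 ∧ p1)) → (p1 → p1))) → p1)) = max(0.8, 0.8) = 0.8
(p2 → p1): min(1, 1 − 0.5 + 0.8) = 1
((p2 → p1) ∧ p1) = min(1, 0.8) = 0.8
(((p2 → p1) ∧ p1) → p2): min(1, 1 − 0.8 + 0.5) = 0.7
not (((p2 → p1) ∧ p1) → p2): Łukasiewicz ¬ gives 1 − 0.7 = 0.3
((p1 ∨ (((p1 → p1) ∨ ((p1 ∧ (p1 ∧ p1)) → (p1 → p1))) → p1)) ∨ not (((p2 → p1) ∧ p1) → p2)) = max(0.8, 0.3) = 0.8

0.80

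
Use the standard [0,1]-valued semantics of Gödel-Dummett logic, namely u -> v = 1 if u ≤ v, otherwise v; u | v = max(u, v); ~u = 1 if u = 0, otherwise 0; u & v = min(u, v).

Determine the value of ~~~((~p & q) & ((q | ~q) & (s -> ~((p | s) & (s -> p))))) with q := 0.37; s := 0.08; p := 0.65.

~p: Gödel ¬ of 0.65 = 0 (operand ≠ 0)
(~p & q) = min(0, 0.37) = 0
~q: Gödel ¬ of 0.37 = 0 (operand ≠ 0)
(q | ~q) = max(0.37, 0) = 0.37
(p | s) = max(0.65, 0.08) = 0.65
(s -> p): 0.08 ≤ 0.65, so result = 1
((p | s) & (s -> p)) = min(0.65, 1) = 0.65
~((p | s) & (s -> p)): Gödel ¬ of 0.65 = 0 (operand ≠ 0)
(s -> ~((p | s) & (s -> p))): 0.08 > 0, so result = 0
((q | ~q) & (s -> ~((p | s) & (s -> p)))) = min(0.37, 0) = 0
((~p & q) & ((q | ~q) & (s -> ~((p | s) & (s -> p))))) = min(0, 0) = 0
~((~p & q) & ((q | ~q) & (s -> ~((p | s) & (s -> p))))): Gödel ¬ of 0 = 1 (operand is 0)
~~((~p & q) & ((q | ~q) & (s -> ~((p | s) & (s -> p))))): Gödel ¬ of 1 = 0 (operand ≠ 0)
~~~((~p & q) & ((q | ~q) & (s -> ~((p | s) & (s -> p))))): Gödel ¬ of 0 = 1 (operand is 0)

1.00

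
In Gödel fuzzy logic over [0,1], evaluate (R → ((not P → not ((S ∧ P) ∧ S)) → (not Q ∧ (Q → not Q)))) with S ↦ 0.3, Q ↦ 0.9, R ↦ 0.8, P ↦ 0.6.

0.00

not P: Gödel ¬ of 0.6 = 0 (operand ≠ 0)
(S ∧ P) = min(0.3, 0.6) = 0.3
((S ∧ P) ∧ S) = min(0.3, 0.3) = 0.3
not ((S ∧ P) ∧ S): Gödel ¬ of 0.3 = 0 (operand ≠ 0)
(not P → not ((S ∧ P) ∧ S)): 0 ≤ 0, so result = 1
not Q: Gödel ¬ of 0.9 = 0 (operand ≠ 0)
not Q: Gödel ¬ of 0.9 = 0 (operand ≠ 0)
(Q → not Q): 0.9 > 0, so result = 0
(not Q ∧ (Q → not Q)) = min(0, 0) = 0
((not P → not ((S ∧ P) ∧ S)) → (not Q ∧ (Q → not Q))): 1 > 0, so result = 0
(R → ((not P → not ((S ∧ P) ∧ S)) → (not Q ∧ (Q → not Q)))): 0.8 > 0, so result = 0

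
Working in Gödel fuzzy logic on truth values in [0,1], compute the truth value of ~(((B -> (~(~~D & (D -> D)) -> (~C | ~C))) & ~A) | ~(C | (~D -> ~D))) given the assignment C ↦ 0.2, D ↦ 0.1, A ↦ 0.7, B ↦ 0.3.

~D: Gödel ¬ of 0.1 = 0 (operand ≠ 0)
~~D: Gödel ¬ of 0 = 1 (operand is 0)
(D -> D): 0.1 ≤ 0.1, so result = 1
(~~D & (D -> D)) = min(1, 1) = 1
~(~~D & (D -> D)): Gödel ¬ of 1 = 0 (operand ≠ 0)
~C: Gödel ¬ of 0.2 = 0 (operand ≠ 0)
~C: Gödel ¬ of 0.2 = 0 (operand ≠ 0)
(~C | ~C) = max(0, 0) = 0
(~(~~D & (D -> D)) -> (~C | ~C)): 0 ≤ 0, so result = 1
(B -> (~(~~D & (D -> D)) -> (~C | ~C))): 0.3 ≤ 1, so result = 1
~A: Gödel ¬ of 0.7 = 0 (operand ≠ 0)
((B -> (~(~~D & (D -> D)) -> (~C | ~C))) & ~A) = min(1, 0) = 0
~D: Gödel ¬ of 0.1 = 0 (operand ≠ 0)
~D: Gödel ¬ of 0.1 = 0 (operand ≠ 0)
(~D -> ~D): 0 ≤ 0, so result = 1
(C | (~D -> ~D)) = max(0.2, 1) = 1
~(C | (~D -> ~D)): Gödel ¬ of 1 = 0 (operand ≠ 0)
(((B -> (~(~~D & (D -> D)) -> (~C | ~C))) & ~A) | ~(C | (~D -> ~D))) = max(0, 0) = 0
~(((B -> (~(~~D & (D -> D)) -> (~C | ~C))) & ~A) | ~(C | (~D -> ~D))): Gödel ¬ of 0 = 1 (operand is 0)

1.00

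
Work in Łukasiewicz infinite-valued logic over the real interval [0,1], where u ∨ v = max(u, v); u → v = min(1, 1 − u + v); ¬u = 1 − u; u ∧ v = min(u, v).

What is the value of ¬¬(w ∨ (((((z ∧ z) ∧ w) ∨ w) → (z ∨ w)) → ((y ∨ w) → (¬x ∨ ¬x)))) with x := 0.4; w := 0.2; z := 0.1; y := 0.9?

0.70

(z ∧ z) = min(0.1, 0.1) = 0.1
((z ∧ z) ∧ w) = min(0.1, 0.2) = 0.1
(((z ∧ z) ∧ w) ∨ w) = max(0.1, 0.2) = 0.2
(z ∨ w) = max(0.1, 0.2) = 0.2
((((z ∧ z) ∧ w) ∨ w) → (z ∨ w)): min(1, 1 − 0.2 + 0.2) = 1
(y ∨ w) = max(0.9, 0.2) = 0.9
¬x: Łukasiewicz ¬ gives 1 − 0.4 = 0.6
¬x: Łukasiewicz ¬ gives 1 − 0.4 = 0.6
(¬x ∨ ¬x) = max(0.6, 0.6) = 0.6
((y ∨ w) → (¬x ∨ ¬x)): min(1, 1 − 0.9 + 0.6) = 0.7
(((((z ∧ z) ∧ w) ∨ w) → (z ∨ w)) → ((y ∨ w) → (¬x ∨ ¬x))): min(1, 1 − 1 + 0.7) = 0.7
(w ∨ (((((z ∧ z) ∧ w) ∨ w) → (z ∨ w)) → ((y ∨ w) → (¬x ∨ ¬x)))) = max(0.2, 0.7) = 0.7
¬(w ∨ (((((z ∧ z) ∧ w) ∨ w) → (z ∨ w)) → ((y ∨ w) → (¬x ∨ ¬x)))): Łukasiewicz ¬ gives 1 − 0.7 = 0.3
¬¬(w ∨ (((((z ∧ z) ∧ w) ∨ w) → (z ∨ w)) → ((y ∨ w) → (¬x ∨ ¬x)))): Łukasiewicz ¬ gives 1 − 0.3 = 0.7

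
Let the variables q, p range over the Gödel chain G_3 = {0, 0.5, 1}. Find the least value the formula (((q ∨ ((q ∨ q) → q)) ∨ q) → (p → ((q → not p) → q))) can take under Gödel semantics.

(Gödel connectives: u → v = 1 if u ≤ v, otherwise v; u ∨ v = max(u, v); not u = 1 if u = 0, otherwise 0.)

The minimum is attained at q = 0, p = 0.5:
  (q ∨ q) = max(0, 0) = 0
  ((q ∨ q) → q): 0 ≤ 0, so result = 1
  (q ∨ ((q ∨ q) → q)) = max(0, 1) = 1
  ((q ∨ ((q ∨ q) → q)) ∨ q) = max(1, 0) = 1
  not p: Gödel ¬ of 0.5 = 0 (operand ≠ 0)
  (q → not p): 0 ≤ 0, so result = 1
  ((q → not p) → q): 1 > 0, so result = 0
  (p → ((q → not p) → q)): 0.5 > 0, so result = 0
  (((q ∨ ((q ∨ q) → q)) ∨ q) → (p → ((q → not p) → q))): 1 > 0, so result = 0
Checking all 9 assignments confirms none give a value below 0.00.

0.00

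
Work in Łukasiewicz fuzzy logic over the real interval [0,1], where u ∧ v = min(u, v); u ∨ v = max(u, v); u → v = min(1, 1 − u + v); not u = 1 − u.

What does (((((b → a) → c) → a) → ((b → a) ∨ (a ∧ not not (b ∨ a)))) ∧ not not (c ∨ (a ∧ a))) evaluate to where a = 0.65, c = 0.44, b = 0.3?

(b → a): min(1, 1 − 0.3 + 0.65) = 1
((b → a) → c): min(1, 1 − 1 + 0.44) = 0.44
(((b → a) → c) → a): min(1, 1 − 0.44 + 0.65) = 1
(b → a): min(1, 1 − 0.3 + 0.65) = 1
(b ∨ a) = max(0.3, 0.65) = 0.65
not (b ∨ a): Łukasiewicz ¬ gives 1 − 0.65 = 0.35
not not (b ∨ a): Łukasiewicz ¬ gives 1 − 0.35 = 0.65
(a ∧ not not (b ∨ a)) = min(0.65, 0.65) = 0.65
((b → a) ∨ (a ∧ not not (b ∨ a))) = max(1, 0.65) = 1
((((b → a) → c) → a) → ((b → a) ∨ (a ∧ not not (b ∨ a)))): min(1, 1 − 1 + 1) = 1
(a ∧ a) = min(0.65, 0.65) = 0.65
(c ∨ (a ∧ a)) = max(0.44, 0.65) = 0.65
not (c ∨ (a ∧ a)): Łukasiewicz ¬ gives 1 − 0.65 = 0.35
not not (c ∨ (a ∧ a)): Łukasiewicz ¬ gives 1 − 0.35 = 0.65
(((((b → a) → c) → a) → ((b → a) ∨ (a ∧ not not (b ∨ a)))) ∧ not not (c ∨ (a ∧ a))) = min(1, 0.65) = 0.65

0.65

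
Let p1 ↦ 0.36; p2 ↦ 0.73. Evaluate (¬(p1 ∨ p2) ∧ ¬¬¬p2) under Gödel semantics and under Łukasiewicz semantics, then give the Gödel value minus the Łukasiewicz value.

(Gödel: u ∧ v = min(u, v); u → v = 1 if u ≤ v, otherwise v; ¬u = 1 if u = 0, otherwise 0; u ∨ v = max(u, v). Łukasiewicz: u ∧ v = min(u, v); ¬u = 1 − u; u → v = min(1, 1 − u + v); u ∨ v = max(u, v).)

Gödel evaluation:
  (p1 ∨ p2) = max(0.36, 0.73) = 0.73
  ¬(p1 ∨ p2): Gödel ¬ of 0.73 = 0 (operand ≠ 0)
  ¬p2: Gödel ¬ of 0.73 = 0 (operand ≠ 0)
  ¬¬p2: Gödel ¬ of 0 = 1 (operand is 0)
  ¬¬¬p2: Gödel ¬ of 1 = 0 (operand ≠ 0)
  (¬(p1 ∨ p2) ∧ ¬¬¬p2) = min(0, 0) = 0
  Gödel value = 0
Łukasiewicz evaluation:
  (p1 ∨ p2) = max(0.36, 0.73) = 0.73
  ¬(p1 ∨ p2): Łukasiewicz ¬ gives 1 − 0.73 = 0.27
  ¬p2: Łukasiewicz ¬ gives 1 − 0.73 = 0.27
  ¬¬p2: Łukasiewicz ¬ gives 1 − 0.27 = 0.73
  ¬¬¬p2: Łukasiewicz ¬ gives 1 − 0.73 = 0.27
  (¬(p1 ∨ p2) ∧ ¬¬¬p2) = min(0.27, 0.27) = 0.27
  Łukasiewicz value = 0.27
Difference: 0 − 0.27 = -0.27

-0.27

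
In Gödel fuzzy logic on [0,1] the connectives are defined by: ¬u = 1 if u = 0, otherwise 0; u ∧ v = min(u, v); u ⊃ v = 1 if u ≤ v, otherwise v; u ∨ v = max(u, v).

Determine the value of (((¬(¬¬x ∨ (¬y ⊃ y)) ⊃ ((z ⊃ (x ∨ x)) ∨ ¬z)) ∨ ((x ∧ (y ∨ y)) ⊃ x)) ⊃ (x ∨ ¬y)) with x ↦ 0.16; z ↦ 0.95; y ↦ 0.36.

0.16

¬x: Gödel ¬ of 0.16 = 0 (operand ≠ 0)
¬¬x: Gödel ¬ of 0 = 1 (operand is 0)
¬y: Gödel ¬ of 0.36 = 0 (operand ≠ 0)
(¬y ⊃ y): 0 ≤ 0.36, so result = 1
(¬¬x ∨ (¬y ⊃ y)) = max(1, 1) = 1
¬(¬¬x ∨ (¬y ⊃ y)): Gödel ¬ of 1 = 0 (operand ≠ 0)
(x ∨ x) = max(0.16, 0.16) = 0.16
(z ⊃ (x ∨ x)): 0.95 > 0.16, so result = 0.16
¬z: Gödel ¬ of 0.95 = 0 (operand ≠ 0)
((z ⊃ (x ∨ x)) ∨ ¬z) = max(0.16, 0) = 0.16
(¬(¬¬x ∨ (¬y ⊃ y)) ⊃ ((z ⊃ (x ∨ x)) ∨ ¬z)): 0 ≤ 0.16, so result = 1
(y ∨ y) = max(0.36, 0.36) = 0.36
(x ∧ (y ∨ y)) = min(0.16, 0.36) = 0.16
((x ∧ (y ∨ y)) ⊃ x): 0.16 ≤ 0.16, so result = 1
((¬(¬¬x ∨ (¬y ⊃ y)) ⊃ ((z ⊃ (x ∨ x)) ∨ ¬z)) ∨ ((x ∧ (y ∨ y)) ⊃ x)) = max(1, 1) = 1
¬y: Gödel ¬ of 0.36 = 0 (operand ≠ 0)
(x ∨ ¬y) = max(0.16, 0) = 0.16
(((¬(¬¬x ∨ (¬y ⊃ y)) ⊃ ((z ⊃ (x ∨ x)) ∨ ¬z)) ∨ ((x ∧ (y ∨ y)) ⊃ x)) ⊃ (x ∨ ¬y)): 1 > 0.16, so result = 0.16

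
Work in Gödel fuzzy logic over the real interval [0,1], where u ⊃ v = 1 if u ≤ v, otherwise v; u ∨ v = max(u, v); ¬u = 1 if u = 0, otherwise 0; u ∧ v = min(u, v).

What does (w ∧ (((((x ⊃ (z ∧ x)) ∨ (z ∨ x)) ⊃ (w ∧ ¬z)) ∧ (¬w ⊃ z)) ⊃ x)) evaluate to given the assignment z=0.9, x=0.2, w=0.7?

0.70

(z ∧ x) = min(0.9, 0.2) = 0.2
(x ⊃ (z ∧ x)): 0.2 ≤ 0.2, so result = 1
(z ∨ x) = max(0.9, 0.2) = 0.9
((x ⊃ (z ∧ x)) ∨ (z ∨ x)) = max(1, 0.9) = 1
¬z: Gödel ¬ of 0.9 = 0 (operand ≠ 0)
(w ∧ ¬z) = min(0.7, 0) = 0
(((x ⊃ (z ∧ x)) ∨ (z ∨ x)) ⊃ (w ∧ ¬z)): 1 > 0, so result = 0
¬w: Gödel ¬ of 0.7 = 0 (operand ≠ 0)
(¬w ⊃ z): 0 ≤ 0.9, so result = 1
((((x ⊃ (z ∧ x)) ∨ (z ∨ x)) ⊃ (w ∧ ¬z)) ∧ (¬w ⊃ z)) = min(0, 1) = 0
(((((x ⊃ (z ∧ x)) ∨ (z ∨ x)) ⊃ (w ∧ ¬z)) ∧ (¬w ⊃ z)) ⊃ x): 0 ≤ 0.2, so result = 1
(w ∧ (((((x ⊃ (z ∧ x)) ∨ (z ∨ x)) ⊃ (w ∧ ¬z)) ∧ (¬w ⊃ z)) ⊃ x)) = min(0.7, 1) = 0.7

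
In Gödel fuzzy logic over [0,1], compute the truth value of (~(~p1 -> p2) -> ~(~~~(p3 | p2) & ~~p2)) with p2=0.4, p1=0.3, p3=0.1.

~p1: Gödel ¬ of 0.3 = 0 (operand ≠ 0)
(~p1 -> p2): 0 ≤ 0.4, so result = 1
~(~p1 -> p2): Gödel ¬ of 1 = 0 (operand ≠ 0)
(p3 | p2) = max(0.1, 0.4) = 0.4
~(p3 | p2): Gödel ¬ of 0.4 = 0 (operand ≠ 0)
~~(p3 | p2): Gödel ¬ of 0 = 1 (operand is 0)
~~~(p3 | p2): Gödel ¬ of 1 = 0 (operand ≠ 0)
~p2: Gödel ¬ of 0.4 = 0 (operand ≠ 0)
~~p2: Gödel ¬ of 0 = 1 (operand is 0)
(~~~(p3 | p2) & ~~p2) = min(0, 1) = 0
~(~~~(p3 | p2) & ~~p2): Gödel ¬ of 0 = 1 (operand is 0)
(~(~p1 -> p2) -> ~(~~~(p3 | p2) & ~~p2)): 0 ≤ 1, so result = 1

1.00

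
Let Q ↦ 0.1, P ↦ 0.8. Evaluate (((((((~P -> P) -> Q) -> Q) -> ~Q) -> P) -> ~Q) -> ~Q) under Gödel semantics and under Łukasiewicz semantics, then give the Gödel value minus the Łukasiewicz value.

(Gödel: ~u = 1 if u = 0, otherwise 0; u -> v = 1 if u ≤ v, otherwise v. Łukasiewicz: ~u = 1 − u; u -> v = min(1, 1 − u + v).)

0.10

Gödel evaluation:
  ~P: Gödel ¬ of 0.8 = 0 (operand ≠ 0)
  (~P -> P): 0 ≤ 0.8, so result = 1
  ((~P -> P) -> Q): 1 > 0.1, so result = 0.1
  (((~P -> P) -> Q) -> Q): 0.1 ≤ 0.1, so result = 1
  ~Q: Gödel ¬ of 0.1 = 0 (operand ≠ 0)
  ((((~P -> P) -> Q) -> Q) -> ~Q): 1 > 0, so result = 0
  (((((~P -> P) -> Q) -> Q) -> ~Q) -> P): 0 ≤ 0.8, so result = 1
  ~Q: Gödel ¬ of 0.1 = 0 (operand ≠ 0)
  ((((((~P -> P) -> Q) -> Q) -> ~Q) -> P) -> ~Q): 1 > 0, so result = 0
  ~Q: Gödel ¬ of 0.1 = 0 (operand ≠ 0)
  (((((((~P -> P) -> Q) -> Q) -> ~Q) -> P) -> ~Q) -> ~Q): 0 ≤ 0, so result = 1
  Gödel value = 1
Łukasiewicz evaluation:
  ~P: Łukasiewicz ¬ gives 1 − 0.8 = 0.2
  (~P -> P): min(1, 1 − 0.2 + 0.8) = 1
  ((~P -> P) -> Q): min(1, 1 − 1 + 0.1) = 0.1
  (((~P -> P) -> Q) -> Q): min(1, 1 − 0.1 + 0.1) = 1
  ~Q: Łukasiewicz ¬ gives 1 − 0.1 = 0.9
  ((((~P -> P) -> Q) -> Q) -> ~Q): min(1, 1 − 1 + 0.9) = 0.9
  (((((~P -> P) -> Q) -> Q) -> ~Q) -> P): min(1, 1 − 0.9 + 0.8) = 0.9
  ~Q: Łukasiewicz ¬ gives 1 − 0.1 = 0.9
  ((((((~P -> P) -> Q) -> Q) -> ~Q) -> P) -> ~Q): min(1, 1 − 0.9 + 0.9) = 1
  ~Q: Łukasiewicz ¬ gives 1 − 0.1 = 0.9
  (((((((~P -> P) -> Q) -> Q) -> ~Q) -> P) -> ~Q) -> ~Q): min(1, 1 − 1 + 0.9) = 0.9
  Łukasiewicz value = 0.9
Difference: 1 − 0.9 = 0.10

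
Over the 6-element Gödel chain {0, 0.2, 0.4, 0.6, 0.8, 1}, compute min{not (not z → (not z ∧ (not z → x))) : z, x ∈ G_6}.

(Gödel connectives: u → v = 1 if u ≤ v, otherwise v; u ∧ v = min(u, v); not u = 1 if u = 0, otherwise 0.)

The minimum is attained at z = 0, x = 0.2:
  not z: Gödel ¬ of 0 = 1 (operand is 0)
  not z: Gödel ¬ of 0 = 1 (operand is 0)
  not z: Gödel ¬ of 0 = 1 (operand is 0)
  (not z → x): 1 > 0.2, so result = 0.2
  (not z ∧ (not z → x)) = min(1, 0.2) = 0.2
  (not z → (not z ∧ (not z → x))): 1 > 0.2, so result = 0.2
  not (not z → (not z ∧ (not z → x))): Gödel ¬ of 0.2 = 0 (operand ≠ 0)
Checking all 36 assignments confirms none give a value below 0.00.

0.00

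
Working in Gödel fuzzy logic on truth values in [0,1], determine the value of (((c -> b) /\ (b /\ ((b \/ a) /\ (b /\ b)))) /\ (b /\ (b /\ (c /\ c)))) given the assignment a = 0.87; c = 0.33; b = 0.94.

(c -> b): 0.33 ≤ 0.94, so result = 1
(b \/ a) = max(0.94, 0.87) = 0.94
(b /\ b) = min(0.94, 0.94) = 0.94
((b \/ a) /\ (b /\ b)) = min(0.94, 0.94) = 0.94
(b /\ ((b \/ a) /\ (b /\ b))) = min(0.94, 0.94) = 0.94
((c -> b) /\ (b /\ ((b \/ a) /\ (b /\ b)))) = min(1, 0.94) = 0.94
(c /\ c) = min(0.33, 0.33) = 0.33
(b /\ (c /\ c)) = min(0.94, 0.33) = 0.33
(b /\ (b /\ (c /\ c))) = min(0.94, 0.33) = 0.33
(((c -> b) /\ (b /\ ((b \/ a) /\ (b /\ b)))) /\ (b /\ (b /\ (c /\ c)))) = min(0.94, 0.33) = 0.33

0.33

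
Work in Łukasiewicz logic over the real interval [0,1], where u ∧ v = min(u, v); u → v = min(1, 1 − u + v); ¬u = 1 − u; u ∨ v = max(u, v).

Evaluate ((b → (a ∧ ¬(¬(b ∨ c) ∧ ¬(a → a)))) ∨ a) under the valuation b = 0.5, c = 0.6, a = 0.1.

0.60

(b ∨ c) = max(0.5, 0.6) = 0.6
¬(b ∨ c): Łukasiewicz ¬ gives 1 − 0.6 = 0.4
(a → a): min(1, 1 − 0.1 + 0.1) = 1
¬(a → a): Łukasiewicz ¬ gives 1 − 1 = 0
(¬(b ∨ c) ∧ ¬(a → a)) = min(0.4, 0) = 0
¬(¬(b ∨ c) ∧ ¬(a → a)): Łukasiewicz ¬ gives 1 − 0 = 1
(a ∧ ¬(¬(b ∨ c) ∧ ¬(a → a))) = min(0.1, 1) = 0.1
(b → (a ∧ ¬(¬(b ∨ c) ∧ ¬(a → a)))): min(1, 1 − 0.5 + 0.1) = 0.6
((b → (a ∧ ¬(¬(b ∨ c) ∧ ¬(a → a)))) ∨ a) = max(0.6, 0.1) = 0.6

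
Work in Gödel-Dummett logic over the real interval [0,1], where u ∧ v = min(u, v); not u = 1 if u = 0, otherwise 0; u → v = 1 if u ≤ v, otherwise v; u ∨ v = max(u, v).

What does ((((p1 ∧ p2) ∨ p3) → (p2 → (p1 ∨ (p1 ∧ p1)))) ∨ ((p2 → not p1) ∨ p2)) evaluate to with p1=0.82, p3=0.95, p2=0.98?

(p1 ∧ p2) = min(0.82, 0.98) = 0.82
((p1 ∧ p2) ∨ p3) = max(0.82, 0.95) = 0.95
(p1 ∧ p1) = min(0.82, 0.82) = 0.82
(p1 ∨ (p1 ∧ p1)) = max(0.82, 0.82) = 0.82
(p2 → (p1 ∨ (p1 ∧ p1))): 0.98 > 0.82, so result = 0.82
(((p1 ∧ p2) ∨ p3) → (p2 → (p1 ∨ (p1 ∧ p1)))): 0.95 > 0.82, so result = 0.82
not p1: Gödel ¬ of 0.82 = 0 (operand ≠ 0)
(p2 → not p1): 0.98 > 0, so result = 0
((p2 → not p1) ∨ p2) = max(0, 0.98) = 0.98
((((p1 ∧ p2) ∨ p3) → (p2 → (p1 ∨ (p1 ∧ p1)))) ∨ ((p2 → not p1) ∨ p2)) = max(0.82, 0.98) = 0.98

0.98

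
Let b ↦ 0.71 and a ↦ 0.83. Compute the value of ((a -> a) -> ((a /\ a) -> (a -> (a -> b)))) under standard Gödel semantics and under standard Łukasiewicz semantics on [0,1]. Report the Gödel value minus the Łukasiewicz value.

-0.29

Gödel evaluation:
  (a -> a): 0.83 ≤ 0.83, so result = 1
  (a /\ a) = min(0.83, 0.83) = 0.83
  (a -> b): 0.83 > 0.71, so result = 0.71
  (a -> (a -> b)): 0.83 > 0.71, so result = 0.71
  ((a /\ a) -> (a -> (a -> b))): 0.83 > 0.71, so result = 0.71
  ((a -> a) -> ((a /\ a) -> (a -> (a -> b)))): 1 > 0.71, so result = 0.71
  Gödel value = 0.71
Łukasiewicz evaluation:
  (a -> a): min(1, 1 − 0.83 + 0.83) = 1
  (a /\ a) = min(0.83, 0.83) = 0.83
  (a -> b): min(1, 1 − 0.83 + 0.71) = 0.88
  (a -> (a -> b)): min(1, 1 − 0.83 + 0.88) = 1
  ((a /\ a) -> (a -> (a -> b))): min(1, 1 − 0.83 + 1) = 1
  ((a -> a) -> ((a /\ a) -> (a -> (a -> b)))): min(1, 1 − 1 + 1) = 1
  Łukasiewicz value = 1
Difference: 0.71 − 1 = -0.29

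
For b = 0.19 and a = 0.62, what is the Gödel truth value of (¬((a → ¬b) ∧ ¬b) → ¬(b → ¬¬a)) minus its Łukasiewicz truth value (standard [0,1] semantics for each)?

-0.81

Gödel evaluation:
  ¬b: Gödel ¬ of 0.19 = 0 (operand ≠ 0)
  (a → ¬b): 0.62 > 0, so result = 0
  ¬b: Gödel ¬ of 0.19 = 0 (operand ≠ 0)
  ((a → ¬b) ∧ ¬b) = min(0, 0) = 0
  ¬((a → ¬b) ∧ ¬b): Gödel ¬ of 0 = 1 (operand is 0)
  ¬a: Gödel ¬ of 0.62 = 0 (operand ≠ 0)
  ¬¬a: Gödel ¬ of 0 = 1 (operand is 0)
  (b → ¬¬a): 0.19 ≤ 1, so result = 1
  ¬(b → ¬¬a): Gödel ¬ of 1 = 0 (operand ≠ 0)
  (¬((a → ¬b) ∧ ¬b) → ¬(b → ¬¬a)): 1 > 0, so result = 0
  Gödel value = 0
Łukasiewicz evaluation:
  ¬b: Łukasiewicz ¬ gives 1 − 0.19 = 0.81
  (a → ¬b): min(1, 1 − 0.62 + 0.81) = 1
  ¬b: Łukasiewicz ¬ gives 1 − 0.19 = 0.81
  ((a → ¬b) ∧ ¬b) = min(1, 0.81) = 0.81
  ¬((a → ¬b) ∧ ¬b): Łukasiewicz ¬ gives 1 − 0.81 = 0.19
  ¬a: Łukasiewicz ¬ gives 1 − 0.62 = 0.38
  ¬¬a: Łukasiewicz ¬ gives 1 − 0.38 = 0.62
  (b → ¬¬a): min(1, 1 − 0.19 + 0.62) = 1
  ¬(b → ¬¬a): Łukasiewicz ¬ gives 1 − 1 = 0
  (¬((a → ¬b) ∧ ¬b) → ¬(b → ¬¬a)): min(1, 1 − 0.19 + 0) = 0.81
  Łukasiewicz value = 0.81
Difference: 0 − 0.81 = -0.81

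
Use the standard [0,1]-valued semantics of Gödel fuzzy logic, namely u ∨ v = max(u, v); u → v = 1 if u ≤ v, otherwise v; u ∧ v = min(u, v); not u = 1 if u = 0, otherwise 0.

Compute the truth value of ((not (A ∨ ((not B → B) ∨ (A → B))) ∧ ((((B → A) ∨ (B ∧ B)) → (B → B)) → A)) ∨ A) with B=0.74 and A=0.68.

0.68

not B: Gödel ¬ of 0.74 = 0 (operand ≠ 0)
(not B → B): 0 ≤ 0.74, so result = 1
(A → B): 0.68 ≤ 0.74, so result = 1
((not B → B) ∨ (A → B)) = max(1, 1) = 1
(A ∨ ((not B → B) ∨ (A → B))) = max(0.68, 1) = 1
not (A ∨ ((not B → B) ∨ (A → B))): Gödel ¬ of 1 = 0 (operand ≠ 0)
(B → A): 0.74 > 0.68, so result = 0.68
(B ∧ B) = min(0.74, 0.74) = 0.74
((B → A) ∨ (B ∧ B)) = max(0.68, 0.74) = 0.74
(B → B): 0.74 ≤ 0.74, so result = 1
(((B → A) ∨ (B ∧ B)) → (B → B)): 0.74 ≤ 1, so result = 1
((((B → A) ∨ (B ∧ B)) → (B → B)) → A): 1 > 0.68, so result = 0.68
(not (A ∨ ((not B → B) ∨ (A → B))) ∧ ((((B → A) ∨ (B ∧ B)) → (B → B)) → A)) = min(0, 0.68) = 0
((not (A ∨ ((not B → B) ∨ (A → B))) ∧ ((((B → A) ∨ (B ∧ B)) → (B → B)) → A)) ∨ A) = max(0, 0.68) = 0.68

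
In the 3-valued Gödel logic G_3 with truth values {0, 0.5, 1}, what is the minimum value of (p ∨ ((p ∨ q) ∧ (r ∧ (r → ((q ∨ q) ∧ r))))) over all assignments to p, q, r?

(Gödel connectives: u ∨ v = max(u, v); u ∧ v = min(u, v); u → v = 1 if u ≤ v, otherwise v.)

0.00

The minimum is attained at p = 0, q = 0, r = 0:
  (p ∨ q) = max(0, 0) = 0
  (q ∨ q) = max(0, 0) = 0
  ((q ∨ q) ∧ r) = min(0, 0) = 0
  (r → ((q ∨ q) ∧ r)): 0 ≤ 0, so result = 1
  (r ∧ (r → ((q ∨ q) ∧ r))) = min(0, 1) = 0
  ((p ∨ q) ∧ (r ∧ (r → ((q ∨ q) ∧ r)))) = min(0, 0) = 0
  (p ∨ ((p ∨ q) ∧ (r ∧ (r → ((q ∨ q) ∧ r))))) = max(0, 0) = 0
Checking all 27 assignments confirms none give a value below 0.00.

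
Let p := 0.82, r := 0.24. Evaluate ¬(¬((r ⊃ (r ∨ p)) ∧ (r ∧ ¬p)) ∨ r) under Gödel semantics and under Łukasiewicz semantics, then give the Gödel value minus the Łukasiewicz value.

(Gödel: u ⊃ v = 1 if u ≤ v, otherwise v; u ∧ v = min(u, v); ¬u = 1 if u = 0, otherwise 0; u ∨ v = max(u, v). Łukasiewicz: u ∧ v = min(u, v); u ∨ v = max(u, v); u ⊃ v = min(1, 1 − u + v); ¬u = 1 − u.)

-0.18

Gödel evaluation:
  (r ∨ p) = max(0.24, 0.82) = 0.82
  (r ⊃ (r ∨ p)): 0.24 ≤ 0.82, so result = 1
  ¬p: Gödel ¬ of 0.82 = 0 (operand ≠ 0)
  (r ∧ ¬p) = min(0.24, 0) = 0
  ((r ⊃ (r ∨ p)) ∧ (r ∧ ¬p)) = min(1, 0) = 0
  ¬((r ⊃ (r ∨ p)) ∧ (r ∧ ¬p)): Gödel ¬ of 0 = 1 (operand is 0)
  (¬((r ⊃ (r ∨ p)) ∧ (r ∧ ¬p)) ∨ r) = max(1, 0.24) = 1
  ¬(¬((r ⊃ (r ∨ p)) ∧ (r ∧ ¬p)) ∨ r): Gödel ¬ of 1 = 0 (operand ≠ 0)
  Gödel value = 0
Łukasiewicz evaluation:
  (r ∨ p) = max(0.24, 0.82) = 0.82
  (r ⊃ (r ∨ p)): min(1, 1 − 0.24 + 0.82) = 1
  ¬p: Łukasiewicz ¬ gives 1 − 0.82 = 0.18
  (r ∧ ¬p) = min(0.24, 0.18) = 0.18
  ((r ⊃ (r ∨ p)) ∧ (r ∧ ¬p)) = min(1, 0.18) = 0.18
  ¬((r ⊃ (r ∨ p)) ∧ (r ∧ ¬p)): Łukasiewicz ¬ gives 1 − 0.18 = 0.82
  (¬((r ⊃ (r ∨ p)) ∧ (r ∧ ¬p)) ∨ r) = max(0.82, 0.24) = 0.82
  ¬(¬((r ⊃ (r ∨ p)) ∧ (r ∧ ¬p)) ∨ r): Łukasiewicz ¬ gives 1 − 0.82 = 0.18
  Łukasiewicz value = 0.18
Difference: 0 − 0.18 = -0.18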